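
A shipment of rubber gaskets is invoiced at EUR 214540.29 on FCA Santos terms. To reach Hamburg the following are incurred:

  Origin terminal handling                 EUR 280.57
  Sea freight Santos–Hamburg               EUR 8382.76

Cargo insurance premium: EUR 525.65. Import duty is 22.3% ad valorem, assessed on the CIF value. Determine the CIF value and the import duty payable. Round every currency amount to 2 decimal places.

CIF value: EUR 223729.27; import duty: EUR 49891.63

CIF = FCA price + pre-shipment costs + freight + insurance
CIF = 214540.29 + 280.57 + 8382.76 + 525.65 = 223729.27
Import duty = 223729.27 × 22.3% = 49891.63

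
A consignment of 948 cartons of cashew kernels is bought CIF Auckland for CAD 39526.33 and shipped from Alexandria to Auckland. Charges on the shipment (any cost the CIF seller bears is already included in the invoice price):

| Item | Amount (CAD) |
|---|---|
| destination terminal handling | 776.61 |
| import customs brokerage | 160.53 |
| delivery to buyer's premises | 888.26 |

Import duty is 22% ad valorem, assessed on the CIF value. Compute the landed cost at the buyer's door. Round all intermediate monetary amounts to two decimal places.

CIF: the seller pays costs through ocean freight and marine insurance to the destination port.
The CIF price already equals the CIF value: 39526.33
Import duty = 39526.33 × 22% = 8695.79
Buyer bears: destination terminal 776.61 + brokerage 160.53 + delivery 888.26 + duty 8695.79 = 10521.19
Landed cost = invoice 39526.33 + 10521.19 = 50047.52

Total landed cost: CAD 50047.52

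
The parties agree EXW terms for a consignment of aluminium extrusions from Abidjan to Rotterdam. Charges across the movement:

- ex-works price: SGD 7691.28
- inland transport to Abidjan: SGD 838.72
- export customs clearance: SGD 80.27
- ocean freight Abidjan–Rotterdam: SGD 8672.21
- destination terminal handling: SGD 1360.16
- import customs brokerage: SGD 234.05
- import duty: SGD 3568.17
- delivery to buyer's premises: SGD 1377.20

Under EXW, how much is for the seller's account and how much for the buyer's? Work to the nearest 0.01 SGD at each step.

Seller: SGD 7691.28; buyer: SGD 16130.78

EXW: the seller makes goods available at their premises; the buyer bears all onward costs.
Seller's account: goods 7691.28 = 7691.28
Buyer's account: inland to port 838.72 + export clearance 80.27 + freight 8672.21 + destination terminal 1360.16 + brokerage 234.05 + duty 3568.17 + delivery 1377.20 = 16130.78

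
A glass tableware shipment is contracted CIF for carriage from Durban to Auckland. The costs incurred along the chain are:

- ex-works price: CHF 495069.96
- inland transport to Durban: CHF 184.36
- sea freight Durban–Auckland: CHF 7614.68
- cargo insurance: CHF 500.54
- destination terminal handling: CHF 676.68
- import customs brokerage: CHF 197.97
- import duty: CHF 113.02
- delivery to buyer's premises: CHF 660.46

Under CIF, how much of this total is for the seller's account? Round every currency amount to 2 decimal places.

CIF: the seller pays costs through ocean freight and marine insurance to the destination port.
Seller's account: goods 495069.96 + inland to port 184.36 + freight 7614.68 + insurance 500.54 = 503369.54
Buyer's account: destination terminal 676.68 + brokerage 197.97 + duty 113.02 + delivery 660.46 = 1648.13

Seller's account: CHF 503369.54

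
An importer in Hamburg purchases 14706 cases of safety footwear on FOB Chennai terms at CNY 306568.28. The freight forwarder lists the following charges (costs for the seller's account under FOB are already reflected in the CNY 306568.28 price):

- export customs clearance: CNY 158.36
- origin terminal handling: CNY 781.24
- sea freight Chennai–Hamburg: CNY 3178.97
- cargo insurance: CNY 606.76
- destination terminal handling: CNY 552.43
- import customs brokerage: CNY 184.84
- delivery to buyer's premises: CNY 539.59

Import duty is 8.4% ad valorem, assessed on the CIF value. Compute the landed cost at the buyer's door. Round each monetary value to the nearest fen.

FOB: the seller bears costs until goods are on board at the origin port; the buyer bears freight, insurance and all costs thereafter.
Already in the invoice (seller's account under FOB): export clearance, origin terminal — exclude.
CIF value = FOB price + freight + insurance = 306568.28 + 3178.97 + 606.76 = 310354.01
Import duty = 310354.01 × 8.4% = 26069.74
Buyer bears: freight 3178.97 + insurance 606.76 + destination terminal 552.43 + brokerage 184.84 + delivery 539.59 + duty 26069.74 = 31132.33
Landed cost = invoice 306568.28 + 31132.33 = 337700.61

Total landed cost: CNY 337700.61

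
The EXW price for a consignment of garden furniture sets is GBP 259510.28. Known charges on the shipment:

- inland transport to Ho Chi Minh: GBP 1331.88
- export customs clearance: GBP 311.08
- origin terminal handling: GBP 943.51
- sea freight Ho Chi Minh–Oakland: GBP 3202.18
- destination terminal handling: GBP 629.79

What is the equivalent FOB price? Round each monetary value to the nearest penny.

Not relevant to the conversion: freight, destination terminal — on the buyer under both terms; not part of either seller's price.
From EXW to FOB, the seller additionally bears: inland to port, export clearance, origin terminal.
FOB price = 259510.28 + 1331.88 + 311.08 + 943.51 = 262096.75

FOB price: GBP 262096.75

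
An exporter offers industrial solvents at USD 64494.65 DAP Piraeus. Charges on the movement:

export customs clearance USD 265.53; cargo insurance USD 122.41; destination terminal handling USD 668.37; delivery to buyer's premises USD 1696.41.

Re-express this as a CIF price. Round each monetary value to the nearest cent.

CIF price: USD 62129.87

Not relevant to the conversion: insurance, export clearance — on the seller under both DAP and CIF; already in the DAP price and stays in the CIF price.
From DAP to CIF, the seller no longer bears: destination terminal, delivery.
CIF price = 64494.65 − 668.37 − 1696.41 = 62129.87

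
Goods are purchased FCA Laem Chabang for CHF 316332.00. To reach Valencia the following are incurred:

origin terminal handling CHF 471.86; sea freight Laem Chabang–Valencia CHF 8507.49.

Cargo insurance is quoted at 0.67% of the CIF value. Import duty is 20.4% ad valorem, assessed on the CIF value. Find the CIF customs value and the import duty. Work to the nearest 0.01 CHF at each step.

CIF value: CHF 327505.64; import duty: CHF 66811.15

Let C be the CIF value. C = FCA price + pre-shipment costs + freight + 0.67% × C
C − 0.67% × C = 316332.00 + 471.86 + 8507.49
0.9933 × C = 325311.35
C = 325311.35 / 0.9933 = 327505.64
Insurance premium = 0.67% × 327505.64 = 2194.29
Import duty = 327505.64 × 20.4% = 66811.15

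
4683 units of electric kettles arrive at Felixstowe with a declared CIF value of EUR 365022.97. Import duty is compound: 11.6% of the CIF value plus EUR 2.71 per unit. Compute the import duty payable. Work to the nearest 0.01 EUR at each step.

Import duty: EUR 55033.59

Ad valorem component: 365022.97 × 11.6% = 42342.66
Specific component: 4683 × 2.71 = 12690.93
Import duty = 42342.66 + 12690.93 = 55033.59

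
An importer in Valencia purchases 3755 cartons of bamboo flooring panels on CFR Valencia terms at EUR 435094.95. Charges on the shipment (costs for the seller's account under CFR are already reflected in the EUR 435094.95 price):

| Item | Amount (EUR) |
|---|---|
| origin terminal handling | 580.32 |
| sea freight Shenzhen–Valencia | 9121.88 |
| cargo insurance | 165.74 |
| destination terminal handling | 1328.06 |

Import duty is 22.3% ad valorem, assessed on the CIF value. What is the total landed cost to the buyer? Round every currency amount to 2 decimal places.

Total landed cost: EUR 533651.88

CFR: the seller pays costs through ocean freight to the destination port, but not insurance.
Already in the invoice (seller's account under CFR): origin terminal, freight — exclude.
CIF value = CFR price + insurance = 435094.95 + 165.74 = 435260.69
Import duty = 435260.69 × 22.3% = 97063.13
Buyer bears: insurance 165.74 + destination terminal 1328.06 + duty 97063.13 = 98556.93
Landed cost = invoice 435094.95 + 98556.93 = 533651.88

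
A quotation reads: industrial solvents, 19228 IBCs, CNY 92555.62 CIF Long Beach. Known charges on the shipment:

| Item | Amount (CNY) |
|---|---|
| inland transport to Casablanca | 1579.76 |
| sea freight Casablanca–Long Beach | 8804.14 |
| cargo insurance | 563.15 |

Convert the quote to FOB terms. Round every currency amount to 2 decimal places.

Not relevant to the conversion: inland to port — on the seller under both CIF and FOB; already in the CIF price and stays in the FOB price.
From CIF to FOB, the seller no longer bears: freight, insurance.
FOB price = 92555.62 − 8804.14 − 563.15 = 83188.33

FOB price: CNY 83188.33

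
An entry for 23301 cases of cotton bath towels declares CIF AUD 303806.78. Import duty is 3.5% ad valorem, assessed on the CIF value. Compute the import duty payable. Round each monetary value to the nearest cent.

Import duty: AUD 10633.24

Import duty = 303806.78 × 3.5% = 10633.24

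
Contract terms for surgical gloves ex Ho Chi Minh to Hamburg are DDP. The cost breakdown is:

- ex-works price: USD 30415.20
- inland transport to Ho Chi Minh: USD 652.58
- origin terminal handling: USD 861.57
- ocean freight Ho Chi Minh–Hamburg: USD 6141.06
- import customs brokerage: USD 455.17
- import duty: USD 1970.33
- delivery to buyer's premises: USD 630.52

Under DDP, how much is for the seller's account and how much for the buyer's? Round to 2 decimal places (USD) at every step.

Seller: USD 41126.43; buyer: USD 0.00

DDP: the seller bears all costs including import duty.
Seller's account: goods 30415.20 + inland to port 652.58 + origin terminal 861.57 + freight 6141.06 + brokerage 455.17 + duty 1970.33 + delivery 630.52 = 41126.43
Buyer's account: 0.00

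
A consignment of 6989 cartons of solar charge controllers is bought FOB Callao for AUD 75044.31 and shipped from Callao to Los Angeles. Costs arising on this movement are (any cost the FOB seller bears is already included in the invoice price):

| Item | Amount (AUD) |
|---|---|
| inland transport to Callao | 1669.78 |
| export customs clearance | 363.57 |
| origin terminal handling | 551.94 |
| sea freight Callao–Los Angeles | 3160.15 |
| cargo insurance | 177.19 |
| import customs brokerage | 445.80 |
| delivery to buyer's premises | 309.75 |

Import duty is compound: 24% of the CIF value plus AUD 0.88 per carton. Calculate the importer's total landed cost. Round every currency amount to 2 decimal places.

FOB: the seller bears costs until goods are on board at the origin port; the buyer bears freight, insurance and all costs thereafter.
Already in the invoice (seller's account under FOB): inland to port, export clearance, origin terminal — exclude.
CIF value = FOB price + freight + insurance = 75044.31 + 3160.15 + 177.19 = 78381.65
Ad valorem component: 78381.65 × 24% = 18811.60
Specific component: 6989 × 0.88 = 6150.32
Import duty = 18811.60 + 6150.32 = 24961.92
Buyer bears: freight 3160.15 + insurance 177.19 + brokerage 445.80 + delivery 309.75 + duty 24961.92 = 29054.81
Landed cost = invoice 75044.31 + 29054.81 = 104099.12

Total landed cost: AUD 104099.12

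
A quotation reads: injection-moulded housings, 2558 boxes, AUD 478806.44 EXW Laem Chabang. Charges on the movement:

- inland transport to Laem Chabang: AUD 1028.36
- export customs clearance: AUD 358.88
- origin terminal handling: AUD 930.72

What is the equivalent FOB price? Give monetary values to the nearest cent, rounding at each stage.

From EXW to FOB, the seller additionally bears: inland to port, export clearance, origin terminal.
FOB price = 478806.44 + 1028.36 + 358.88 + 930.72 = 481124.40

FOB price: AUD 481124.40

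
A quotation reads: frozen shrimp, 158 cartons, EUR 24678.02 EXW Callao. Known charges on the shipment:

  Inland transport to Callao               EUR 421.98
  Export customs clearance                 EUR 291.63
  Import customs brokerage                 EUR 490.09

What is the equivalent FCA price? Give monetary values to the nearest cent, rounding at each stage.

Not relevant to the conversion: brokerage — on the buyer under both terms; not part of either seller's price.
From EXW to FCA, the seller additionally bears: inland to port, export clearance.
FCA price = 24678.02 + 421.98 + 291.63 = 25391.63

FCA price: EUR 25391.63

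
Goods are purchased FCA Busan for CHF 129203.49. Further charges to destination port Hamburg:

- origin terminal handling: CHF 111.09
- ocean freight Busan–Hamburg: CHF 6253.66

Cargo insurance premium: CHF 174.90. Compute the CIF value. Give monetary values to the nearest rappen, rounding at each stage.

CIF = FCA price + pre-shipment costs + freight + insurance
CIF = 129203.49 + 111.09 + 6253.66 + 174.90 = 135743.14

CIF value: CHF 135743.14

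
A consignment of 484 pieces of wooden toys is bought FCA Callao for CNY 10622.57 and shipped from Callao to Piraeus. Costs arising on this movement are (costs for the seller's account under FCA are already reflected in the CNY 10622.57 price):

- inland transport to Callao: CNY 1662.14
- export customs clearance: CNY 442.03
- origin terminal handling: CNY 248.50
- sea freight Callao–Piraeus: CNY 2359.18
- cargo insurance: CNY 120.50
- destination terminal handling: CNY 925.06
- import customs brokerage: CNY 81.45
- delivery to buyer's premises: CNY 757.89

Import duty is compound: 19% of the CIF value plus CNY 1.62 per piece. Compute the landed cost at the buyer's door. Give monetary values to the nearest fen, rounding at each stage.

FCA: the seller delivers export-cleared goods to the carrier; the buyer bears costs from that point.
Already in the invoice (seller's account under FCA): inland to port, export clearance — exclude.
CIF value = FCA price + origin terminal + freight + insurance = 10622.57 + 248.50 + 2359.18 + 120.50 = 13350.75
Ad valorem component: 13350.75 × 19% = 2536.64
Specific component: 484 × 1.62 = 784.08
Import duty = 2536.64 + 784.08 = 3320.72
Buyer bears: origin terminal 248.50 + freight 2359.18 + insurance 120.50 + destination terminal 925.06 + brokerage 81.45 + delivery 757.89 + duty 3320.72 = 7813.30
Landed cost = invoice 10622.57 + 7813.30 = 18435.87

Total landed cost: CNY 18435.87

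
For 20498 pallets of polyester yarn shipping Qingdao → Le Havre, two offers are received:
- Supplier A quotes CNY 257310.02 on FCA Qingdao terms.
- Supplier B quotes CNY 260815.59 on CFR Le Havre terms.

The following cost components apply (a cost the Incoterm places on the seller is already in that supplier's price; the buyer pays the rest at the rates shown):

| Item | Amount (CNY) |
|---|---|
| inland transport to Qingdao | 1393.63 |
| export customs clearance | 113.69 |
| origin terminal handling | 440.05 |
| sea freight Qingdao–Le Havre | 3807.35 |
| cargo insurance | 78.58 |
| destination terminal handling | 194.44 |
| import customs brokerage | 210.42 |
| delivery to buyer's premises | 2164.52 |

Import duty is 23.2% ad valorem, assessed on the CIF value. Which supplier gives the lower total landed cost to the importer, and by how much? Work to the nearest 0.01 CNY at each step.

Supplier B is cheaper by CNY 913.93

Supplier A (FCA):
CIF value = FCA price + origin terminal + freight + insurance = 257310.02 + 440.05 + 3807.35 + 78.58 = 261636.00
Import duty = 261636.00 × 23.2% = 60699.55
Buyer bears (A): 440.05 + 3807.35 + 78.58 + 194.44 + 210.42 + 2164.52 = 6895.36
Landed cost (A) = invoice 257310.02 + 6895.36 + duty 60699.55 = 324904.93
Supplier B (CFR):
CIF value = CFR price + insurance = 260815.59 + 78.58 = 260894.17
Import duty = 260894.17 × 23.2% = 60527.45
Buyer bears (B): 78.58 + 194.44 + 210.42 + 2164.52 = 2647.96
Landed cost (B) = invoice 260815.59 + 2647.96 + duty 60527.45 = 323991.00
Difference = |324904.93 − 323991.00| = 913.93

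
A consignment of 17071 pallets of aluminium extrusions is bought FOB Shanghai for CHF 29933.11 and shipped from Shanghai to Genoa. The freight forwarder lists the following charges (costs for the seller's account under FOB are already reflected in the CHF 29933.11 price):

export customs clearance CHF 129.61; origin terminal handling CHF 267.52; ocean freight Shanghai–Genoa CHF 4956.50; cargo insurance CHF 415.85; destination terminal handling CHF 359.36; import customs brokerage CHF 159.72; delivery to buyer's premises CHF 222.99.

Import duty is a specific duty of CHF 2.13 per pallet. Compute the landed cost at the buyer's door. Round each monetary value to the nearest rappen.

FOB: the seller bears costs until goods are on board at the origin port; the buyer bears freight, insurance and all costs thereafter.
Already in the invoice (seller's account under FOB): export clearance, origin terminal — exclude.
CIF value = FOB price + freight + insurance = 29933.11 + 4956.50 + 415.85 = 35305.46
Import duty = 17071 × 2.13 = 36361.23
Buyer bears: freight 4956.50 + insurance 415.85 + destination terminal 359.36 + brokerage 159.72 + delivery 222.99 + duty 36361.23 = 42475.65
Landed cost = invoice 29933.11 + 42475.65 = 72408.76

Total landed cost: CHF 72408.76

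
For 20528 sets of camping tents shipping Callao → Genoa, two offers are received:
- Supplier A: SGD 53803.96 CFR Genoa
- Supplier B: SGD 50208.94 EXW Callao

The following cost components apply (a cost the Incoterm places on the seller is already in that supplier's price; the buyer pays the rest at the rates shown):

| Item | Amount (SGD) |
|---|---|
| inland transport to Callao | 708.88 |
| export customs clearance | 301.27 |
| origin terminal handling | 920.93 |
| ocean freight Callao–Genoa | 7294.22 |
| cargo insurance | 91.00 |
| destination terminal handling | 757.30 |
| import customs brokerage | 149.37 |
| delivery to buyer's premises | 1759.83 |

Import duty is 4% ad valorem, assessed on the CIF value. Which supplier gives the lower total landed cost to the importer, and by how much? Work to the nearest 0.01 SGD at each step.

Supplier A (CFR):
CIF value = CFR price + insurance = 53803.96 + 91.00 = 53894.96
Import duty = 53894.96 × 4% = 2155.80
Buyer bears (A): 91.00 + 757.30 + 149.37 + 1759.83 = 2757.50
Landed cost (A) = invoice 53803.96 + 2757.50 + duty 2155.80 = 58717.26
Supplier B (EXW):
CIF value = EXW price + inland to port + export clearance + origin terminal + freight + insurance = 50208.94 + 708.88 + 301.27 + 920.93 + 7294.22 + 91.00 = 59525.24
Import duty = 59525.24 × 4% = 2381.01
Buyer bears (B): 708.88 + 301.27 + 920.93 + 7294.22 + 91.00 + 757.30 + 149.37 + 1759.83 = 11982.80
Landed cost (B) = invoice 50208.94 + 11982.80 + duty 2381.01 = 64572.75
Difference = |58717.26 − 64572.75| = 5855.49

Supplier A is cheaper by SGD 5855.49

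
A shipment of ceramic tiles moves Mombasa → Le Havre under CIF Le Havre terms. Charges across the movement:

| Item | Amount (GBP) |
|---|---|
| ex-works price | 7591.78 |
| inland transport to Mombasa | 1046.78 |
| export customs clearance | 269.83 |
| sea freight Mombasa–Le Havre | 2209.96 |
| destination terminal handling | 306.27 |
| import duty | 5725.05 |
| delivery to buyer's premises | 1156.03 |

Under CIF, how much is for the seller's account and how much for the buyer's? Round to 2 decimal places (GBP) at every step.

Seller: GBP 11118.35; buyer: GBP 7187.35

CIF: the seller pays costs through ocean freight and marine insurance to the destination port.
Seller's account: goods 7591.78 + inland to port 1046.78 + export clearance 269.83 + freight 2209.96 = 11118.35
Buyer's account: destination terminal 306.27 + duty 5725.05 + delivery 1156.03 = 7187.35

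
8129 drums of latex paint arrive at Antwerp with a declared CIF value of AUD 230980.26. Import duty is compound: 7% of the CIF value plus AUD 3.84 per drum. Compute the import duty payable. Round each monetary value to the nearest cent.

Ad valorem component: 230980.26 × 7% = 16168.62
Specific component: 8129 × 3.84 = 31215.36
Import duty = 16168.62 + 31215.36 = 47383.98

Import duty: AUD 47383.98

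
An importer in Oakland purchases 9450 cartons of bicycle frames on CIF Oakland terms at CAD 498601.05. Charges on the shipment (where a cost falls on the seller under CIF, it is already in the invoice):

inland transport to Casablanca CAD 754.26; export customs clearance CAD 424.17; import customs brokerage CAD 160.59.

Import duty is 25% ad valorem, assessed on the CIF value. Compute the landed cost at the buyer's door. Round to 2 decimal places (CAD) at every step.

CIF: the seller pays costs through ocean freight and marine insurance to the destination port.
Already in the invoice (seller's account under CIF): inland to port, export clearance — exclude.
The CIF price already equals the CIF value: 498601.05
Import duty = 498601.05 × 25% = 124650.26
Buyer bears: brokerage 160.59 + duty 124650.26 = 124810.85
Landed cost = invoice 498601.05 + 124810.85 = 623411.90

Total landed cost: CAD 623411.90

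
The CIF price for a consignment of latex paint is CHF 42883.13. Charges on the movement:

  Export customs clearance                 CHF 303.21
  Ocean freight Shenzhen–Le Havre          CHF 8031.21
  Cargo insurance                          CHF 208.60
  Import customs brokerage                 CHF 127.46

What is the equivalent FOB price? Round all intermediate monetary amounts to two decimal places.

Not relevant to the conversion: export clearance — on the seller under both CIF and FOB; already in the CIF price and stays in the FOB price. brokerage — on the buyer under both terms; not part of either seller's price.
From CIF to FOB, the seller no longer bears: freight, insurance.
FOB price = 42883.13 − 8031.21 − 208.60 = 34643.32

FOB price: CHF 34643.32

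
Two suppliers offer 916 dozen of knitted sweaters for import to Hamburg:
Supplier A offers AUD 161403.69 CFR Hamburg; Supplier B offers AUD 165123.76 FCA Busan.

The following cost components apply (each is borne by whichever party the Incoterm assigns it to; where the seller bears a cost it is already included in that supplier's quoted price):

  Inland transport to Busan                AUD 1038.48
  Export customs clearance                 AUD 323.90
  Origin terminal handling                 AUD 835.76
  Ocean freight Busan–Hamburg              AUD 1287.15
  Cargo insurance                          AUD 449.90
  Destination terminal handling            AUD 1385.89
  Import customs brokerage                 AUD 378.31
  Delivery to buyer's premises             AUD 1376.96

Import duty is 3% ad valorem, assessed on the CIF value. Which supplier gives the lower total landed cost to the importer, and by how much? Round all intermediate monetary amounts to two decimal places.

Supplier A (CFR):
CIF value = CFR price + insurance = 161403.69 + 449.90 = 161853.59
Import duty = 161853.59 × 3% = 4855.61
Buyer bears (A): 449.90 + 1385.89 + 378.31 + 1376.96 = 3591.06
Landed cost (A) = invoice 161403.69 + 3591.06 + duty 4855.61 = 169850.36
Supplier B (FCA):
CIF value = FCA price + origin terminal + freight + insurance = 165123.76 + 835.76 + 1287.15 + 449.90 = 167696.57
Import duty = 167696.57 × 3% = 5030.90
Buyer bears (B): 835.76 + 1287.15 + 449.90 + 1385.89 + 378.31 + 1376.96 = 5713.97
Landed cost (B) = invoice 165123.76 + 5713.97 + duty 5030.90 = 175868.63
Difference = |169850.36 − 175868.63| = 6018.27

Supplier A is cheaper by AUD 6018.27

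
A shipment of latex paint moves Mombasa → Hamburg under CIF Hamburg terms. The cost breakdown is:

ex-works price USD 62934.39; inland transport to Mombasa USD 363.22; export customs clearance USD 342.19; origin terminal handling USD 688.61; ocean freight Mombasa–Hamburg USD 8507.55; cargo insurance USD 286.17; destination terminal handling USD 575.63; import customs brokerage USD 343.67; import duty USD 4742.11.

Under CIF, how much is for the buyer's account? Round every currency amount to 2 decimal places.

CIF: the seller pays costs through ocean freight and marine insurance to the destination port.
Seller's account: goods 62934.39 + inland to port 363.22 + export clearance 342.19 + origin terminal 688.61 + freight 8507.55 + insurance 286.17 = 73122.13
Buyer's account: destination terminal 575.63 + brokerage 343.67 + duty 4742.11 = 5661.41

Buyer's account: USD 5661.41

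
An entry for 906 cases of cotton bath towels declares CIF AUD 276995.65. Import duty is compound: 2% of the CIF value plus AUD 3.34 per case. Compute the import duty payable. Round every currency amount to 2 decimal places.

Import duty: AUD 8565.95

Ad valorem component: 276995.65 × 2% = 5539.91
Specific component: 906 × 3.34 = 3026.04
Import duty = 5539.91 + 3026.04 = 8565.95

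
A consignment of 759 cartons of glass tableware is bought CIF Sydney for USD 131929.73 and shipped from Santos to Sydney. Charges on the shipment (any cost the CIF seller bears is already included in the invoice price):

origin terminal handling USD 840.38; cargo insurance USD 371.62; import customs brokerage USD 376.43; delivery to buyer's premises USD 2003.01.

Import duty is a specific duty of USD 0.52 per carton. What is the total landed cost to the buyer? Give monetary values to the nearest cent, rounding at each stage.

Total landed cost: USD 134703.85

CIF: the seller pays costs through ocean freight and marine insurance to the destination port.
Already in the invoice (seller's account under CIF): origin terminal, insurance — exclude.
The CIF price already equals the CIF value: 131929.73
Import duty = 759 × 0.52 = 394.68
Buyer bears: brokerage 376.43 + delivery 2003.01 + duty 394.68 = 2774.12
Landed cost = invoice 131929.73 + 2774.12 = 134703.85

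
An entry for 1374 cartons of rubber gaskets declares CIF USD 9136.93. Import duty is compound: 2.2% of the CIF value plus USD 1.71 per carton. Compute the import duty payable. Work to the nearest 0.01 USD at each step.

Import duty: USD 2550.55

Ad valorem component: 9136.93 × 2.2% = 201.01
Specific component: 1374 × 1.71 = 2349.54
Import duty = 201.01 + 2349.54 = 2550.55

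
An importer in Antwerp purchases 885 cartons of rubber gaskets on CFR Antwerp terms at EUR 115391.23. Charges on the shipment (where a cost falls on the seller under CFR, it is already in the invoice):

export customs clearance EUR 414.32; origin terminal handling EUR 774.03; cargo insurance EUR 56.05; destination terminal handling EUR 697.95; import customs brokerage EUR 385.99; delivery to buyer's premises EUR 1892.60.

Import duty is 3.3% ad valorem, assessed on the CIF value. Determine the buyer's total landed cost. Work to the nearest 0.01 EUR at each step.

CFR: the seller pays costs through ocean freight to the destination port, but not insurance.
Already in the invoice (seller's account under CFR): export clearance, origin terminal — exclude.
CIF value = CFR price + insurance = 115391.23 + 56.05 = 115447.28
Import duty = 115447.28 × 3.3% = 3809.76
Buyer bears: insurance 56.05 + destination terminal 697.95 + brokerage 385.99 + delivery 1892.60 + duty 3809.76 = 6842.35
Landed cost = invoice 115391.23 + 6842.35 = 122233.58

Total landed cost: EUR 122233.58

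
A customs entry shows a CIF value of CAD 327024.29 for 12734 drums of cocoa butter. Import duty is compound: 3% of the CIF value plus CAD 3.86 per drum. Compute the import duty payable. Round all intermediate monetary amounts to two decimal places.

Import duty: CAD 58963.97

Ad valorem component: 327024.29 × 3% = 9810.73
Specific component: 12734 × 3.86 = 49153.24
Import duty = 9810.73 + 49153.24 = 58963.97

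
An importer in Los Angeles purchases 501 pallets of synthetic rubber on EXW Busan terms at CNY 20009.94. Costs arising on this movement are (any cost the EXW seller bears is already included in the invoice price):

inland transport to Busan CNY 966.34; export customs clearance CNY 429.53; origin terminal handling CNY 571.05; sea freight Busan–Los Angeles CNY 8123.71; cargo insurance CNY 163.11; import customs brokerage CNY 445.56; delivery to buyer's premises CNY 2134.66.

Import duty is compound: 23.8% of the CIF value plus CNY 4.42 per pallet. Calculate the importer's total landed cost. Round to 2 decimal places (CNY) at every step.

EXW: the seller makes goods available at their premises; the buyer bears all onward costs.
CIF value = EXW price + inland to port + export clearance + origin terminal + freight + insurance = 20009.94 + 966.34 + 429.53 + 571.05 + 8123.71 + 163.11 = 30263.68
Ad valorem component: 30263.68 × 23.8% = 7202.76
Specific component: 501 × 4.42 = 2214.42
Import duty = 7202.76 + 2214.42 = 9417.18
Buyer bears: inland to port 966.34 + export clearance 429.53 + origin terminal 571.05 + freight 8123.71 + insurance 163.11 + brokerage 445.56 + delivery 2134.66 + duty 9417.18 = 22251.14
Landed cost = invoice 20009.94 + 22251.14 = 42261.08

Total landed cost: CNY 42261.08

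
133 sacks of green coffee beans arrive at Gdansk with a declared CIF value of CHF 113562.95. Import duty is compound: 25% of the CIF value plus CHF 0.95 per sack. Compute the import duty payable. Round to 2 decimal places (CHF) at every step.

Ad valorem component: 113562.95 × 25% = 28390.74
Specific component: 133 × 0.95 = 126.35
Import duty = 28390.74 + 126.35 = 28517.09

Import duty: CHF 28517.09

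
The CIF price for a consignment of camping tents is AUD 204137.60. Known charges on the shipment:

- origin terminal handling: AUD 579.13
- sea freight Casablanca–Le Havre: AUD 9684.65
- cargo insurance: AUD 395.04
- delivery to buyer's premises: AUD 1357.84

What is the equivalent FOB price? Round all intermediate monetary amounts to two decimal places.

Not relevant to the conversion: origin terminal — on the seller under both CIF and FOB; already in the CIF price and stays in the FOB price. delivery — on the buyer under both terms; not part of either seller's price.
From CIF to FOB, the seller no longer bears: freight, insurance.
FOB price = 204137.60 − 9684.65 − 395.04 = 194057.91

FOB price: AUD 194057.91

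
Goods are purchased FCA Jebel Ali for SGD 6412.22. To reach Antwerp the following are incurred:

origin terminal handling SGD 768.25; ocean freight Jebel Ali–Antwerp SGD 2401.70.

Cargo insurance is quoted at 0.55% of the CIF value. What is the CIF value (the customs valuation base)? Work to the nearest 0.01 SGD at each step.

Let C be the CIF value. C = FCA price + pre-shipment costs + freight + 0.55% × C
C − 0.55% × C = 6412.22 + 768.25 + 2401.70
0.9945 × C = 9582.17
C = 9582.17 / 0.9945 = 9635.16
Insurance premium = 0.55% × 9635.16 = 52.99

CIF value: SGD 9635.16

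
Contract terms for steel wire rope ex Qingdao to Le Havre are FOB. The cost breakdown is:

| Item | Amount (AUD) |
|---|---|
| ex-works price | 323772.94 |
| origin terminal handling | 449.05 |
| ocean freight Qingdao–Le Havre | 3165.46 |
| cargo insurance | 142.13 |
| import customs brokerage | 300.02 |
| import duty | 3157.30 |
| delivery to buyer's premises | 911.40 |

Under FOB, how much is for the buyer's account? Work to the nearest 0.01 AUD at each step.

Buyer's account: AUD 7676.31

FOB: the seller bears costs until goods are on board at the origin port; the buyer bears freight, insurance and all costs thereafter.
Seller's account: goods 323772.94 + origin terminal 449.05 = 324221.99
Buyer's account: freight 3165.46 + insurance 142.13 + brokerage 300.02 + duty 3157.30 + delivery 911.40 = 7676.31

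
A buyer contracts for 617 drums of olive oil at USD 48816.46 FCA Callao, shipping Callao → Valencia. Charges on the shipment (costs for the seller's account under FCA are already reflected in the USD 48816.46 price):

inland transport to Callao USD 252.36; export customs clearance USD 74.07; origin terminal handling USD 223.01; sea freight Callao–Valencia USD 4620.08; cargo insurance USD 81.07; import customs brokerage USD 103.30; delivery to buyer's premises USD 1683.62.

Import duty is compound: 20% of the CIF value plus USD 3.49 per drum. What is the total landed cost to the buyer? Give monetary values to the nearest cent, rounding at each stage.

Total landed cost: USD 68428.99

FCA: the seller delivers export-cleared goods to the carrier; the buyer bears costs from that point.
Already in the invoice (seller's account under FCA): inland to port, export clearance — exclude.
CIF value = FCA price + origin terminal + freight + insurance = 48816.46 + 223.01 + 4620.08 + 81.07 = 53740.62
Ad valorem component: 53740.62 × 20% = 10748.12
Specific component: 617 × 3.49 = 2153.33
Import duty = 10748.12 + 2153.33 = 12901.45
Buyer bears: origin terminal 223.01 + freight 4620.08 + insurance 81.07 + brokerage 103.30 + delivery 1683.62 + duty 12901.45 = 19612.53
Landed cost = invoice 48816.46 + 19612.53 = 68428.99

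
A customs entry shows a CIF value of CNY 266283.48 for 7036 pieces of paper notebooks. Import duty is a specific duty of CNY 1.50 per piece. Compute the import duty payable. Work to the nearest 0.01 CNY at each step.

Import duty = 7036 × 1.50 = 10554.00

Import duty: CNY 10554.00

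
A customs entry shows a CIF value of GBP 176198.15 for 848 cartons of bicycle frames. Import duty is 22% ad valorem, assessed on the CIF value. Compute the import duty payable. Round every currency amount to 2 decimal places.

Import duty = 176198.15 × 22% = 38763.59

Import duty: GBP 38763.59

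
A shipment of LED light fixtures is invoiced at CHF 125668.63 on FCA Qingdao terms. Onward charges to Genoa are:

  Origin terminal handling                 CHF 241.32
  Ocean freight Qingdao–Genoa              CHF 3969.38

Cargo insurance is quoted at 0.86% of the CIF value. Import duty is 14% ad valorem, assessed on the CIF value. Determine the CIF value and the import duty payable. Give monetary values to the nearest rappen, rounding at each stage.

CIF value: CHF 131005.98; import duty: CHF 18340.84

Let C be the CIF value. C = FCA price + pre-shipment costs + freight + 0.86% × C
C − 0.86% × C = 125668.63 + 241.32 + 3969.38
0.9914 × C = 129879.33
C = 129879.33 / 0.9914 = 131005.98
Insurance premium = 0.86% × 131005.98 = 1126.65
Import duty = 131005.98 × 14% = 18340.84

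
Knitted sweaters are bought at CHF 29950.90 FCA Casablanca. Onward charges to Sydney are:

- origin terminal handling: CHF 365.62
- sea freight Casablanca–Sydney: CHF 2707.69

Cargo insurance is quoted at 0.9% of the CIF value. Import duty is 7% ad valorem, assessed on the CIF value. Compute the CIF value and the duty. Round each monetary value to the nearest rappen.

CIF value: CHF 33324.13; import duty: CHF 2332.69

Let C be the CIF value. C = FCA price + pre-shipment costs + freight + 0.9% × C
C − 0.9% × C = 29950.90 + 365.62 + 2707.69
0.991 × C = 33024.21
C = 33024.21 / 0.991 = 33324.13
Insurance premium = 0.9% × 33324.13 = 299.92
Import duty = 33324.13 × 7% = 2332.69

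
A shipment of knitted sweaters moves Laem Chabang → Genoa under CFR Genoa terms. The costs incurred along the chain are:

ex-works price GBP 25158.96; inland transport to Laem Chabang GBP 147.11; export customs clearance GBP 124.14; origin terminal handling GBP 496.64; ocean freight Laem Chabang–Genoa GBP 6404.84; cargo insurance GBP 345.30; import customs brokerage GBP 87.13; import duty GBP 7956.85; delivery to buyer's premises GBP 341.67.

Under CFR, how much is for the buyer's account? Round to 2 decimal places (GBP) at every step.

CFR: the seller pays costs through ocean freight to the destination port, but not insurance.
Seller's account: goods 25158.96 + inland to port 147.11 + export clearance 124.14 + origin terminal 496.64 + freight 6404.84 = 32331.69
Buyer's account: insurance 345.30 + brokerage 87.13 + duty 7956.85 + delivery 341.67 = 8730.95

Buyer's account: GBP 8730.95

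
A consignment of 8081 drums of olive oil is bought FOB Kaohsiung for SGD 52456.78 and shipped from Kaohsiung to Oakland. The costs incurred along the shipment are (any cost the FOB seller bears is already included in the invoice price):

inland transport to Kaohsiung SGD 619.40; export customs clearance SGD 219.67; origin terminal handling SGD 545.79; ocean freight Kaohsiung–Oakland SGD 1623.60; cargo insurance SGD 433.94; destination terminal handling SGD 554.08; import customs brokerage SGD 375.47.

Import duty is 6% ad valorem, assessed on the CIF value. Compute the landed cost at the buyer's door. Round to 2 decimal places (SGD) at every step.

Total landed cost: SGD 58714.73

FOB: the seller bears costs until goods are on board at the origin port; the buyer bears freight, insurance and all costs thereafter.
Already in the invoice (seller's account under FOB): inland to port, export clearance, origin terminal — exclude.
CIF value = FOB price + freight + insurance = 52456.78 + 1623.60 + 433.94 = 54514.32
Import duty = 54514.32 × 6% = 3270.86
Buyer bears: freight 1623.60 + insurance 433.94 + destination terminal 554.08 + brokerage 375.47 + duty 3270.86 = 6257.95
Landed cost = invoice 52456.78 + 6257.95 = 58714.73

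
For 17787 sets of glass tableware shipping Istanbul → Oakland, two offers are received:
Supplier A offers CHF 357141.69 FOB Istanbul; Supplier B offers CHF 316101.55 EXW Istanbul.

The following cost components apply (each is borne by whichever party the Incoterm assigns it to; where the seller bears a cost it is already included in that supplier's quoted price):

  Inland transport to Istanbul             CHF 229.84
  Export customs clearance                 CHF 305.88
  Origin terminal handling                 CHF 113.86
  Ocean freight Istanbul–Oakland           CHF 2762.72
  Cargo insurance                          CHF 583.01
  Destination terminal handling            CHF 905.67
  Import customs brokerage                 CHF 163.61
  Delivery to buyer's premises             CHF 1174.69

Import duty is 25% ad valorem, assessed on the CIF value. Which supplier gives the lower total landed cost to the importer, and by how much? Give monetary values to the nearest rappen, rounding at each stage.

Supplier B is cheaper by CHF 50488.20

Supplier A (FOB):
CIF value = FOB price + freight + insurance = 357141.69 + 2762.72 + 583.01 = 360487.42
Import duty = 360487.42 × 25% = 90121.86
Buyer bears (A): 2762.72 + 583.01 + 905.67 + 163.61 + 1174.69 = 5589.70
Landed cost (A) = invoice 357141.69 + 5589.70 + duty 90121.86 = 452853.25
Supplier B (EXW):
CIF value = EXW price + inland to port + export clearance + origin terminal + freight + insurance = 316101.55 + 229.84 + 305.88 + 113.86 + 2762.72 + 583.01 = 320096.86
Import duty = 320096.86 × 25% = 80024.22
Buyer bears (B): 229.84 + 305.88 + 113.86 + 2762.72 + 583.01 + 905.67 + 163.61 + 1174.69 = 6239.28
Landed cost (B) = invoice 316101.55 + 6239.28 + duty 80024.22 = 402365.05
Difference = |452853.25 − 402365.05| = 50488.20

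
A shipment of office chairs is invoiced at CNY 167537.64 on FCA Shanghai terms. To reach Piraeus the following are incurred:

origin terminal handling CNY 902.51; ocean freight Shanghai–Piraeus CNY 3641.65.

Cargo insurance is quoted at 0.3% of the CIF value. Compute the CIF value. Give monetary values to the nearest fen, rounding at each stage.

CIF value: CNY 172599.60

Let C be the CIF value. C = FCA price + pre-shipment costs + freight + 0.3% × C
C − 0.3% × C = 167537.64 + 902.51 + 3641.65
0.997 × C = 172081.80
C = 172081.80 / 0.997 = 172599.60
Insurance premium = 0.3% × 172599.60 = 517.80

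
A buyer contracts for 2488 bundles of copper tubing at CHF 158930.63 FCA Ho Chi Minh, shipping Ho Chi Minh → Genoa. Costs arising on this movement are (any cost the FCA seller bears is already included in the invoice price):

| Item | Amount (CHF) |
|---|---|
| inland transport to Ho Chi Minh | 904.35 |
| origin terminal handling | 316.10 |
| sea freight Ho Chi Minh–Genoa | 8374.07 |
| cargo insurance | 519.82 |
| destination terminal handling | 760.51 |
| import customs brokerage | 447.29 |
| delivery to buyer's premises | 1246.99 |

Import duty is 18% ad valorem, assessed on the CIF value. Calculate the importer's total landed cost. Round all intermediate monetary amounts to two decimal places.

FCA: the seller delivers export-cleared goods to the carrier; the buyer bears costs from that point.
Already in the invoice (seller's account under FCA): inland to port — exclude.
CIF value = FCA price + origin terminal + freight + insurance = 158930.63 + 316.10 + 8374.07 + 519.82 = 168140.62
Import duty = 168140.62 × 18% = 30265.31
Buyer bears: origin terminal 316.10 + freight 8374.07 + insurance 519.82 + destination terminal 760.51 + brokerage 447.29 + delivery 1246.99 + duty 30265.31 = 41930.09
Landed cost = invoice 158930.63 + 41930.09 = 200860.72

Total landed cost: CHF 200860.72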